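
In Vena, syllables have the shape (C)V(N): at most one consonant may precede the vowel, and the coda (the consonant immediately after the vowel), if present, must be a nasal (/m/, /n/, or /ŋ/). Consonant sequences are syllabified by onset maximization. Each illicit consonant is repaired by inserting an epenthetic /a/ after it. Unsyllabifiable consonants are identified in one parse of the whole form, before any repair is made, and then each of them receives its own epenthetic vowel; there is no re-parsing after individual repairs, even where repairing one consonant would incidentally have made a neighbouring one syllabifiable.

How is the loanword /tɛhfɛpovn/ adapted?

Under (C)V(N), the unsyllabifiable consonants are /h/, /v/, /n/ (only a nasal (/m/, /n/, or /ŋ/) is licensed in coda position; onsets are limited to one consonant).
Epenthesis after each stranded consonant: /h/ → /ha/, /v/ → /va/, /n/ → /na/.

tɛhafɛpovana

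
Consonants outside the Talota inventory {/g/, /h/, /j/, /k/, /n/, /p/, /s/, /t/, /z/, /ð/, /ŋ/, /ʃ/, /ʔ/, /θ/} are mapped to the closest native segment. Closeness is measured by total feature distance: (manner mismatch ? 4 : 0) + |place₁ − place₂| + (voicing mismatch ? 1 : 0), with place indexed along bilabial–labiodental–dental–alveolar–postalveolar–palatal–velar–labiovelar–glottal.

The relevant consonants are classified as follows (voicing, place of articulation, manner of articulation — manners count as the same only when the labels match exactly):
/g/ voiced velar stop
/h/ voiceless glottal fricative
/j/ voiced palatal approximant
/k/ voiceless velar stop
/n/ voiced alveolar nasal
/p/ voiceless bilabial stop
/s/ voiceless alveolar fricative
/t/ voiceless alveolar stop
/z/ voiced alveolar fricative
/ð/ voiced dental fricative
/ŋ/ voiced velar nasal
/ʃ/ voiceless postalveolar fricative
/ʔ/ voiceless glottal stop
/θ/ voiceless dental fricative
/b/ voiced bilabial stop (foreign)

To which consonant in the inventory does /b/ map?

p

/p/ is closest: same manner (stop), place distance 0 (bilabial→bilabial), voicing differs (+1); total 1. Next closest is /t/ at distance 4.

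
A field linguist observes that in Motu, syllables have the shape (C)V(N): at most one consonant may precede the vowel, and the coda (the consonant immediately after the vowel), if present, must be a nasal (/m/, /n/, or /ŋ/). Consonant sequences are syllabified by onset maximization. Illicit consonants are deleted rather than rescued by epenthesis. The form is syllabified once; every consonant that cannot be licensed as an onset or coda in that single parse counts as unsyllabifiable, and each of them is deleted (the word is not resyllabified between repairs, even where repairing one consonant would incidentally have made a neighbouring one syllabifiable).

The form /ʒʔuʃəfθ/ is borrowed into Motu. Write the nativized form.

The consonants /ʒ/, /f/, /θ/ cannot be parsed into a legal (C)V(N) syllable (only a nasal (/m/, /n/, or /ŋ/) is licensed in coda position; onsets are limited to one consonant).
Deletion applies to /ʒ/, /f/, /θ/.

ʔuʃə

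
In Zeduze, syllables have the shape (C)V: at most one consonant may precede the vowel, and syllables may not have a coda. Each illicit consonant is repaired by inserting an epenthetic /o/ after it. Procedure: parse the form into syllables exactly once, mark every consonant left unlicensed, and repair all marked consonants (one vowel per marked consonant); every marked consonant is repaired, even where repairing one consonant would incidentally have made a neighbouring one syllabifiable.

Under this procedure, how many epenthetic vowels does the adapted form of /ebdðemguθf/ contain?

5

The unsyllabifiable consonants are /b/, /d/, /m/, /θ/, /f/; each receives one epenthetic vowel.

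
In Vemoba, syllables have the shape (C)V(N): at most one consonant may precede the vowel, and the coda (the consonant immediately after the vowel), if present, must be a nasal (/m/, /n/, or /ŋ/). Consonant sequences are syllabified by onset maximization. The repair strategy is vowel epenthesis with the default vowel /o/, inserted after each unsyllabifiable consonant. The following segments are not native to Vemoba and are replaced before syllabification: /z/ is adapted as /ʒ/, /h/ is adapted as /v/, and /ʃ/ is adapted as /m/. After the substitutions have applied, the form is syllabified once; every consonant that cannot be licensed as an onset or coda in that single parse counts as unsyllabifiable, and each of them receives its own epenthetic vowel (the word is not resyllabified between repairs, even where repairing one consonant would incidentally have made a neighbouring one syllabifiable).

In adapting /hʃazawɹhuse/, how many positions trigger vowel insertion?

3

After substitution the input is /vmaʒawɹvuse/.
The unsyllabifiable consonants are /v/, /w/, /ɹ/; each receives one epenthetic vowel.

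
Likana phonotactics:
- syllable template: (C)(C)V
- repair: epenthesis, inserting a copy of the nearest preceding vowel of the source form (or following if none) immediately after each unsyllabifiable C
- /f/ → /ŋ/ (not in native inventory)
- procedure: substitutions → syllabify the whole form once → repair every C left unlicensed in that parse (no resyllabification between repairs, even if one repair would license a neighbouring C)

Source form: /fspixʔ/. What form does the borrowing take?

ŋispixiʔi

Substitution: /f/ → /ŋ/, giving /ŋspixʔ/.
Under (C)(C)V, the unsyllabifiable consonants are /ŋ/, /x/, /ʔ/ (no codas are permitted; onsets may contain at most 2 consonants).
Each unlicensed consonant becomes the onset of a new syllable: /ŋ/ → /ŋi/, /x/ → /xi/, /ʔ/ → /ʔi/.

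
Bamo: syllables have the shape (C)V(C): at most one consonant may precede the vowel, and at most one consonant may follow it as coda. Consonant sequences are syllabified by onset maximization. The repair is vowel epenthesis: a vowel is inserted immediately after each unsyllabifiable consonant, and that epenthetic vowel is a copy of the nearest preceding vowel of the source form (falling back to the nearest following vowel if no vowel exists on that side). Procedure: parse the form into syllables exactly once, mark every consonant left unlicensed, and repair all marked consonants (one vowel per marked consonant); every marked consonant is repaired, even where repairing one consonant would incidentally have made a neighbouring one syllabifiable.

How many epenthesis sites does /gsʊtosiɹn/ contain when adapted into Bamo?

2

The unsyllabifiable consonants are /g/, /n/; each receives one epenthetic vowel.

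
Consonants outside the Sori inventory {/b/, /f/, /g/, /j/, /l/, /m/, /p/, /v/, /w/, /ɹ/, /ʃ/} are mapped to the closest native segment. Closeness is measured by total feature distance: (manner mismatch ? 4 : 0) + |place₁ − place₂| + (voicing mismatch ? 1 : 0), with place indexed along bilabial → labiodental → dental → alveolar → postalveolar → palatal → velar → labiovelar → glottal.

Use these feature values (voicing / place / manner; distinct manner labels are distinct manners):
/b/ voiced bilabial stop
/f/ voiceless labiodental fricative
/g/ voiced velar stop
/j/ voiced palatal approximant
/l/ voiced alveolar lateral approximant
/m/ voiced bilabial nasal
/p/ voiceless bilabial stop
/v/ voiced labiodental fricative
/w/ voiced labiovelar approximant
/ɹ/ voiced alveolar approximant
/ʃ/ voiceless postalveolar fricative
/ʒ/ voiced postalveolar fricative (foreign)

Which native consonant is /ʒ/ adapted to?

/ʃ/ is closest: same manner (fricative), place distance 0 (postalveolar→postalveolar), voicing differs (+1); total 1. Next closest is /v/ at distance 3.

ʃ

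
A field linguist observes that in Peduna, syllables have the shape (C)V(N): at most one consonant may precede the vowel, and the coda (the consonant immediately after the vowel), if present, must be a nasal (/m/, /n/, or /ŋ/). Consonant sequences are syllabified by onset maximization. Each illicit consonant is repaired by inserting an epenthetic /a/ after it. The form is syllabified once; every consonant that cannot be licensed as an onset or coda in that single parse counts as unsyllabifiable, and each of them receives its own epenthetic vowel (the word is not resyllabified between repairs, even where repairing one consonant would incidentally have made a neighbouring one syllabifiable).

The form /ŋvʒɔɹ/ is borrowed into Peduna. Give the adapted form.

Under (C)V(N), the unsyllabifiable consonants are /ŋ/, /v/, /ɹ/ (only a nasal (/m/, /n/, or /ŋ/) is licensed in coda position; onsets are limited to one consonant).
Epenthesis after each stranded consonant: /ŋ/ → /ŋa/, /v/ → /va/, /ɹ/ → /ɹa/.

ŋavaʒɔɹa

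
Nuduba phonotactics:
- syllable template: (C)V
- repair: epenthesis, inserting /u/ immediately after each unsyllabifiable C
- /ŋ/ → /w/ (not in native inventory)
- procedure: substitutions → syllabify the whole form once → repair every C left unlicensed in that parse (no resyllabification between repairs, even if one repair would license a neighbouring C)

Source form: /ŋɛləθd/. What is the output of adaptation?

wɛləθudu

Substitution: /ŋ/ → /w/, giving /wɛləθd/.
Under (C)V, the unsyllabifiable consonants are /θ/, /d/ (no codas are permitted; onsets are limited to one consonant).
Epenthesis after each stranded consonant: /θ/ → /θu/, /d/ → /du/.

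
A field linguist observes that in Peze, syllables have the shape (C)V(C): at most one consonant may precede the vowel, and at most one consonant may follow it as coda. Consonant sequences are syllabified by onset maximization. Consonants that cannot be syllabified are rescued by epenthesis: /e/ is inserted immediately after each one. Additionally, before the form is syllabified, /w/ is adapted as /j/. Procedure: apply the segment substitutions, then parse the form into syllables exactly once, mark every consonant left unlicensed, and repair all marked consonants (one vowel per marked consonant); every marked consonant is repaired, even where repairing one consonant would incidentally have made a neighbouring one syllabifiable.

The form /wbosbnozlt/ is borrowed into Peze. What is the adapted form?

Substitution: /w/ → /j/, giving /jbosbnozlt/.
Syllabifying with onset maximization leaves /j/, /b/, /l/, /t/ stranded (at most one coda consonant is licensed; onsets are limited to one consonant).
Epenthesis after each stranded consonant: /j/ → /je/, /b/ → /be/, /l/ → /le/, /t/ → /te/.

jebosbenozlete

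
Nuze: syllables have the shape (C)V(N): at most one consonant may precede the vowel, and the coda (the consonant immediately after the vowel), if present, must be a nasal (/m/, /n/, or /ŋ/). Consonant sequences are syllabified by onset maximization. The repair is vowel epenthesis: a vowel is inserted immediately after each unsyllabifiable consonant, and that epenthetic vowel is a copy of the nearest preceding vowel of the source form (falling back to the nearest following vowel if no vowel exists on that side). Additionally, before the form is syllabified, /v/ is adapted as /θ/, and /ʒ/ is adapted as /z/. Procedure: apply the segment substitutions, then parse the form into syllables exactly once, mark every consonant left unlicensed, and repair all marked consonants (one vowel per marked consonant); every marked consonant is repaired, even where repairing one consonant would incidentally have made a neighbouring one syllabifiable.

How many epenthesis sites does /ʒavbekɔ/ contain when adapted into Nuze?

After substitution the input is /zaθbekɔ/.
The unsyllabifiable consonants are /θ/; each receives one epenthetic vowel.

1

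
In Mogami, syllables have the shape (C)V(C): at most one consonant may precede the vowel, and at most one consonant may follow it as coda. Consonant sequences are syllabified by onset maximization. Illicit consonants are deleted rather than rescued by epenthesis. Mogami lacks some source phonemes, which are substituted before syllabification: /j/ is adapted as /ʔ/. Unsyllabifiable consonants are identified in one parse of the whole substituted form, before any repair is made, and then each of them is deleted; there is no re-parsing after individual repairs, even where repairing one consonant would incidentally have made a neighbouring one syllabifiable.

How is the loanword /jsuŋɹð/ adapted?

Substitution: /j/ → /ʔ/, giving /ʔsuŋɹð/.
The consonants /ʔ/, /ɹ/, /ð/ cannot be parsed into a legal (C)V(C) syllable (at most one coda consonant is licensed; onsets are limited to one consonant).
Deletion applies to /ʔ/, /ɹ/, /ð/.

suŋ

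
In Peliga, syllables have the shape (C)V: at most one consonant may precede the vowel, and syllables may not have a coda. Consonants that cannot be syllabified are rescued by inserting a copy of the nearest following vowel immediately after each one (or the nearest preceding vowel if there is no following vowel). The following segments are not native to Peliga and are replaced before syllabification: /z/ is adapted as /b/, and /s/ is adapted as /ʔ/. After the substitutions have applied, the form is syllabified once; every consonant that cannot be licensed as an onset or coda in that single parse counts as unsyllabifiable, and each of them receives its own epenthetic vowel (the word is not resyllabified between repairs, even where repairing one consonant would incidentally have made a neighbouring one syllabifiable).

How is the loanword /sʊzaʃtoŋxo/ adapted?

ʔʊbaʃotoŋoxo

Substitution: /s/ → /ʔ/, /z/ → /b/, giving /ʔʊbaʃtoŋxo/.
Syllabifying with onset maximization leaves /ʃ/, /ŋ/ stranded (no codas are permitted; onsets are limited to one consonant).
Each unlicensed consonant becomes the onset of a new syllable: /ʃ/ → /ʃo/, /ŋ/ → /ŋo/.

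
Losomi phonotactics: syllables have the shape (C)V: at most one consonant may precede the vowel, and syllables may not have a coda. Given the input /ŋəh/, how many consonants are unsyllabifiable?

1

The consonants /h/ cannot be parsed into a legal (C)V syllable (no codas are permitted; onsets are limited to one consonant).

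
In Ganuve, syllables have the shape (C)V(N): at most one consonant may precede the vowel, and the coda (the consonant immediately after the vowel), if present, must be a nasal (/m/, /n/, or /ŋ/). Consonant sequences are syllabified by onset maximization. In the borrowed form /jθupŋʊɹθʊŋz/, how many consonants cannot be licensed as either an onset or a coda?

Syllabifying with onset maximization leaves /j/, /p/, /ɹ/, /z/ stranded (only a nasal (/m/, /n/, or /ŋ/) is licensed in coda position; onsets are limited to one consonant).

4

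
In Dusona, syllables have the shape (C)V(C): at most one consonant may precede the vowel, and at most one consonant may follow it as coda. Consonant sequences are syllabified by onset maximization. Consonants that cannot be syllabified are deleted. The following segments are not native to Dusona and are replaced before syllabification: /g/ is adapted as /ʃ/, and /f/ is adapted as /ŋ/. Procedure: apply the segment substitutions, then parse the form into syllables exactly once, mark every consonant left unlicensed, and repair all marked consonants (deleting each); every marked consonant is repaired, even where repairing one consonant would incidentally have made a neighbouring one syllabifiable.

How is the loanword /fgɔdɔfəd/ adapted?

Substitution: /f/ → /ŋ/, /g/ → /ʃ/, giving /ŋʃɔdɔŋəd/.
Syllabifying with onset maximization leaves /ŋ/ stranded (at most one coda consonant is licensed; onsets are limited to one consonant).
Each unlicensed consonant is deleted: /ŋ/.

ʃɔdɔŋəd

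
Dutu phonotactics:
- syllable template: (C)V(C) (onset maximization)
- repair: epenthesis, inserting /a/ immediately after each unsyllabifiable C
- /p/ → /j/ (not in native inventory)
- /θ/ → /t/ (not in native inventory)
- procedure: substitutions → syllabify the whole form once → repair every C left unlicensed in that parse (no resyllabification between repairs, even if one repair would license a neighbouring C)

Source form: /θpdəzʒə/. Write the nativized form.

tajadəzʒə

Substitution: /θ/ → /t/, /p/ → /j/, giving /tjdəzʒə/.
The consonants /t/, /j/ cannot be parsed into a legal (C)V(C) syllable (at most one coda consonant is licensed; onsets are limited to one consonant).
Epenthesis after each stranded consonant: /t/ → /ta/, /j/ → /ja/.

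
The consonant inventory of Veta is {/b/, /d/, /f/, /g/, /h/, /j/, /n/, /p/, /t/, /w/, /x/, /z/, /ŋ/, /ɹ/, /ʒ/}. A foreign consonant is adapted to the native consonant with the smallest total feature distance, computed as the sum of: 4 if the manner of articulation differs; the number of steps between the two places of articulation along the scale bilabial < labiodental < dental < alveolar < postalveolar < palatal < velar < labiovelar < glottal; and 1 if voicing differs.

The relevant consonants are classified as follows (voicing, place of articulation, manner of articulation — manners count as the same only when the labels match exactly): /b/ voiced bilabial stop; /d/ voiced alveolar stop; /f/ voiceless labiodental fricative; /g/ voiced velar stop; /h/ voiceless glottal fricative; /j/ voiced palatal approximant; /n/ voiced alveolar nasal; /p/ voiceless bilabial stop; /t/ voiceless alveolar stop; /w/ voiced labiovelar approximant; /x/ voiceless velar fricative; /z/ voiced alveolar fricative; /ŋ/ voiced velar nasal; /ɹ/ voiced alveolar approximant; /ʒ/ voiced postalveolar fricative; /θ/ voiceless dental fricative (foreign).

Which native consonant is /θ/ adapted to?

/f/ is closest: same manner (fricative), place distance 1 (dental→labiodental), same voicing; total 1. Next closest is /z/ at distance 2.

f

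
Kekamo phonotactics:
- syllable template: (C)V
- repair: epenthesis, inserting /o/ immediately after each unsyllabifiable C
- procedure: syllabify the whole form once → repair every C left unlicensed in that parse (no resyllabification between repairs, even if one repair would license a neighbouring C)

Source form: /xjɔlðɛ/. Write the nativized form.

Under (C)V, the unsyllabifiable consonants are /x/, /l/ (no codas are permitted; onsets are limited to one consonant).
Each unlicensed consonant becomes the onset of a new syllable: /x/ → /xo/, /l/ → /lo/.

xojɔloðɛ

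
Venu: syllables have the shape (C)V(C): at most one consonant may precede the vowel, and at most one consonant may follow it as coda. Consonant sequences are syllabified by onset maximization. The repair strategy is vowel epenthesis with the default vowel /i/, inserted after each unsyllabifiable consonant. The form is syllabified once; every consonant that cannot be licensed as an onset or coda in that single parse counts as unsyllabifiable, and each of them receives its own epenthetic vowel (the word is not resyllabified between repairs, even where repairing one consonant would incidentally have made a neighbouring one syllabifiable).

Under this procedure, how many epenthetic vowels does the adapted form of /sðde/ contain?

The unsyllabifiable consonants are /s/, /ð/; each receives one epenthetic vowel.

2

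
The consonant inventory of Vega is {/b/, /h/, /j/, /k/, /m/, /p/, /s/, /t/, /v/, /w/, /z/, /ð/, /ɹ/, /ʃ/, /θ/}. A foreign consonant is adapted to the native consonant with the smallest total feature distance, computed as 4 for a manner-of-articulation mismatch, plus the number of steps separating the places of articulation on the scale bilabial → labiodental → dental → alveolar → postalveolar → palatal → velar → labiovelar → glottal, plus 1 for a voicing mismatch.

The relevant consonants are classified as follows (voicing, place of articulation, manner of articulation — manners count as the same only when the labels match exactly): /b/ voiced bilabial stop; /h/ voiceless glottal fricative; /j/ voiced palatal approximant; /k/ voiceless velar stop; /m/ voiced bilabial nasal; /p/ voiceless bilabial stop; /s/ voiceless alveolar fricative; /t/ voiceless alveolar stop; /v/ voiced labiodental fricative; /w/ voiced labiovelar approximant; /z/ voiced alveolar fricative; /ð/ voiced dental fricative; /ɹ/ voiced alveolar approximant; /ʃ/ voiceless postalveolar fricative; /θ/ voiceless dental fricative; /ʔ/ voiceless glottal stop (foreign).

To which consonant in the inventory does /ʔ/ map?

k

/k/ is closest: same manner (stop), place distance 2 (glottal→velar), same voicing; total 2. Next closest is /h/ at distance 4.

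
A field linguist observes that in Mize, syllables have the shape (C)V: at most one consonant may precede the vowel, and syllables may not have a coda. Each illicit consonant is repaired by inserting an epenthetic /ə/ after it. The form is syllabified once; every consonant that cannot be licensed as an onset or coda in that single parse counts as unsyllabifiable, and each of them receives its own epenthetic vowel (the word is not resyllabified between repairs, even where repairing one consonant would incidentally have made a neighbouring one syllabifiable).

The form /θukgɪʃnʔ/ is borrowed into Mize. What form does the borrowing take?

Under (C)V, the unsyllabifiable consonants are /k/, /ʃ/, /n/, /ʔ/ (no codas are permitted; onsets are limited to one consonant).
Epenthesis after each stranded consonant: /k/ → /kə/, /ʃ/ → /ʃə/, /n/ → /nə/, /ʔ/ → /ʔə/.

θukəgɪʃənəʔə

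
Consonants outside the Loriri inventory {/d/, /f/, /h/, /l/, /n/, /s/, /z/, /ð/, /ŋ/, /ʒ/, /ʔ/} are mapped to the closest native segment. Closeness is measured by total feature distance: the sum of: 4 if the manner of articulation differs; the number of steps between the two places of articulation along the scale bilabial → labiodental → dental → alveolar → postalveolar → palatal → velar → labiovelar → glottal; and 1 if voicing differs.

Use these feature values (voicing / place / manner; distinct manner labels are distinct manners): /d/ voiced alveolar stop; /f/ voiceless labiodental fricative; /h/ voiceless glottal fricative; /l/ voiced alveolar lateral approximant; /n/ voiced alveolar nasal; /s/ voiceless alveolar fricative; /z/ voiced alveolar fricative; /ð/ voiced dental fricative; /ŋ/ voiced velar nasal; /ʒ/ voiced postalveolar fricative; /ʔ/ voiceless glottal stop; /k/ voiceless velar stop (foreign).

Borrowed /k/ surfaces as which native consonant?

ʔ

/ʔ/ is closest: same manner (stop), place distance 2 (velar→glottal), same voicing; total 2. Next closest is /d/ at distance 4.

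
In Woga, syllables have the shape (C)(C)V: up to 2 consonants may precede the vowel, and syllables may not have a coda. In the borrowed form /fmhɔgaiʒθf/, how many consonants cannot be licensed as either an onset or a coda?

Under (C)(C)V, the unsyllabifiable consonants are /f/, /ʒ/, /θ/, /f/ (no codas are permitted; onsets may contain at most 2 consonants).

4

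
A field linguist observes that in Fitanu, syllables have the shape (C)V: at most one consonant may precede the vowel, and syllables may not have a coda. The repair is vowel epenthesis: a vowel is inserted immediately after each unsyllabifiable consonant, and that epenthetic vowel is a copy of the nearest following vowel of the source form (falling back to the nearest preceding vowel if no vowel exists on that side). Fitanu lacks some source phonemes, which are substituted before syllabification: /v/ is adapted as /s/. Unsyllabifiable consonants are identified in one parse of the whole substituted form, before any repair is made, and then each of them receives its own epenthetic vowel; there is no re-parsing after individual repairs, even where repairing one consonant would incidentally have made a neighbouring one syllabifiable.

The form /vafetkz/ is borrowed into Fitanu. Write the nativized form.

Substitution: /v/ → /s/, giving /safetkz/.
Syllabifying with onset maximization leaves /t/, /k/, /z/ stranded (no codas are permitted; onsets are limited to one consonant).
Each unlicensed consonant becomes the onset of a new syllable: /t/ → /te/, /k/ → /ke/, /z/ → /ze/.

safetekeze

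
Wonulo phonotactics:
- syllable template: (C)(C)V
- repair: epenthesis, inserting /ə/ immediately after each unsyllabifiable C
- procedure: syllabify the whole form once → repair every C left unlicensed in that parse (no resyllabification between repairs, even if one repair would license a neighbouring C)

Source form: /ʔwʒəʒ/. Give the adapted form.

ʔəwʒəʒə

Under (C)(C)V, the unsyllabifiable consonants are /ʔ/, /ʒ/ (no codas are permitted; onsets may contain at most 2 consonants).
Each unlicensed consonant becomes the onset of a new syllable: /ʔ/ → /ʔə/, /ʒ/ → /ʒə/.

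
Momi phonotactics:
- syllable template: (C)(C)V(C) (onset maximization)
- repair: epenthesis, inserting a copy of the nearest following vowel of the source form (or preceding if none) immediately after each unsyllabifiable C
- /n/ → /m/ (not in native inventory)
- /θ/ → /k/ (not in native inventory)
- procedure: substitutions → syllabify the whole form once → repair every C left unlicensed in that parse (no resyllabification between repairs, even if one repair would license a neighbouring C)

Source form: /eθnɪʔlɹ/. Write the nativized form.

Substitution: /θ/ → /k/, /n/ → /m/, giving /ekmɪʔlɹ/.
The consonants /l/, /ɹ/ cannot be parsed into a legal (C)(C)V(C) syllable (at most one coda consonant is licensed; onsets may contain at most 2 consonants).
Each unlicensed consonant becomes the onset of a new syllable: /l/ → /lɪ/, /ɹ/ → /ɹɪ/.

ekmɪʔlɪɹɪ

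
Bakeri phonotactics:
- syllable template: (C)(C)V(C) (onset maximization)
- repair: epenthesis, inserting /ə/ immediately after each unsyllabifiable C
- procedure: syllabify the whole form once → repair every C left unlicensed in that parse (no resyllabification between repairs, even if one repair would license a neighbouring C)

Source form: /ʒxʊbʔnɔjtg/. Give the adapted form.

ʒxʊbʔnɔjtəgə

Under (C)(C)V(C), the unsyllabifiable consonants are /t/, /g/ (at most one coda consonant is licensed; onsets may contain at most 2 consonants).
Each unlicensed consonant becomes the onset of a new syllable: /t/ → /tə/, /g/ → /gə/.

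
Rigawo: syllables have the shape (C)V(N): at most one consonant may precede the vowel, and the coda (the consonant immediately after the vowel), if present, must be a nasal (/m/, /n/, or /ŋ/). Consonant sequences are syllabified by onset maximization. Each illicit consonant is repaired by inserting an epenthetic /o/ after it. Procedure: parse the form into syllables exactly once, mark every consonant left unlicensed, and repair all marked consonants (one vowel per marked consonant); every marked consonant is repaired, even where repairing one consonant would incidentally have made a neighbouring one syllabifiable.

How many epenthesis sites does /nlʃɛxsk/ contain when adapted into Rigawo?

5

The unsyllabifiable consonants are /n/, /l/, /x/, /s/, /k/; each receives one epenthetic vowel.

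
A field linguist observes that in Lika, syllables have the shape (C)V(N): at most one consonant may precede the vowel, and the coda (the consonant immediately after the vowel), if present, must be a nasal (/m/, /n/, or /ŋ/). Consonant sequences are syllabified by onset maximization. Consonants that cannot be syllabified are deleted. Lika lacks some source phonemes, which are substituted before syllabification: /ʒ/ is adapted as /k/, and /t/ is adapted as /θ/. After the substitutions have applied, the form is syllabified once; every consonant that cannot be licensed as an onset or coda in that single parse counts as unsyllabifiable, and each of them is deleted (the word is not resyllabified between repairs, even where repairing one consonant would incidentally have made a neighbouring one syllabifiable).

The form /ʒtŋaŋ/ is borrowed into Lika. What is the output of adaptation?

Substitution: /ʒ/ → /k/, /t/ → /θ/, giving /kθŋaŋ/.
The consonants /k/, /θ/ cannot be parsed into a legal (C)V(N) syllable (only a nasal (/m/, /n/, or /ŋ/) is licensed in coda position; onsets are limited to one consonant).
Each unlicensed consonant is deleted: /k/, /θ/.

ŋaŋ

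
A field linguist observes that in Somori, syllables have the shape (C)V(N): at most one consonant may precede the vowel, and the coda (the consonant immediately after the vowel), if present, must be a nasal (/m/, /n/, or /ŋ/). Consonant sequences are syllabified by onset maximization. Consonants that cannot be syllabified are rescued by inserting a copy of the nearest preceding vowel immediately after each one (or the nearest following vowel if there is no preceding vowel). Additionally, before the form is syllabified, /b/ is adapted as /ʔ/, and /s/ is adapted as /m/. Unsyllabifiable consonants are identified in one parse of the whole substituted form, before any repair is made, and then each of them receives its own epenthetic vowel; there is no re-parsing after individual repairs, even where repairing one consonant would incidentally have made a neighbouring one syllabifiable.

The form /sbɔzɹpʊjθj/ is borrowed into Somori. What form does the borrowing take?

Substitution: /s/ → /m/, /b/ → /ʔ/, giving /mʔɔzɹpʊjθj/.
The consonants /m/, /z/, /ɹ/, /j/, /θ/, /j/ cannot be parsed into a legal (C)V(N) syllable (only a nasal (/m/, /n/, or /ŋ/) is licensed in coda position; onsets are limited to one consonant).
Each unlicensed consonant becomes the onset of a new syllable: /m/ → /mɔ/, /z/ → /zɔ/, /ɹ/ → /ɹɔ/, /j/ → /jʊ/, /θ/ → /θʊ/, /j/ → /jʊ/.

mɔʔɔzɔɹɔpʊjʊθʊjʊ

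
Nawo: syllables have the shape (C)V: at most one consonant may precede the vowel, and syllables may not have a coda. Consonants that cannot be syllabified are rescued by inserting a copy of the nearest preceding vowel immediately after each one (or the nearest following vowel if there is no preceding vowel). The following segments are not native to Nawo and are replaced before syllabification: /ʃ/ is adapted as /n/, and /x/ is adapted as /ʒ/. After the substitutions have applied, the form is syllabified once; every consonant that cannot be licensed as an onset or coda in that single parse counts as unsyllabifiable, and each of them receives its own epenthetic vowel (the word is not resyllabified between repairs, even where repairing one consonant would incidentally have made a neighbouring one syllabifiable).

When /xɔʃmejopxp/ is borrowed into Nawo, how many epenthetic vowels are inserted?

After substitution the input is /ʒɔnmejopʒp/.
The unsyllabifiable consonants are /n/, /p/, /ʒ/, /p/; each receives one epenthetic vowel.

4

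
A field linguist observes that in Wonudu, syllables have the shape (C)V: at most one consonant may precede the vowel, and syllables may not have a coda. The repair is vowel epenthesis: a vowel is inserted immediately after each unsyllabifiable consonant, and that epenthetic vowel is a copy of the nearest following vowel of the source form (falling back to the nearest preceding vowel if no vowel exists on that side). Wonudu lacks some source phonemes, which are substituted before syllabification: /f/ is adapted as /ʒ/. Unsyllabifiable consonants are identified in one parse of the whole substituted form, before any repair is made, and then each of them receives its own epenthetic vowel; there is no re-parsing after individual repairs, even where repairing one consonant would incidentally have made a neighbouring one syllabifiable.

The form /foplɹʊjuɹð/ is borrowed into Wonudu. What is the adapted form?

Substitution: /f/ → /ʒ/, giving /ʒoplɹʊjuɹð/.
The consonants /p/, /l/, /ɹ/, /ð/ cannot be parsed into a legal (C)V syllable (no codas are permitted; onsets are limited to one consonant).
Inserting the epenthetic vowel yields /p/ → /pʊ/, /l/ → /lʊ/, /ɹ/ → /ɹu/, /ð/ → /ðu/.

ʒopʊlʊɹʊjuɹuðu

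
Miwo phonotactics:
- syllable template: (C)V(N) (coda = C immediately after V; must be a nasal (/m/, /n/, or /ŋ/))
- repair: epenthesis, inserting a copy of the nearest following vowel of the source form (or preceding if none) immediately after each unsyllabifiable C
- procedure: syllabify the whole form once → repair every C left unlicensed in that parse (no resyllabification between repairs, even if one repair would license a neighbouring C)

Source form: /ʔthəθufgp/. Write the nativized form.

ʔətəhəθufugupu

Syllabifying with onset maximization leaves /ʔ/, /t/, /f/, /g/, /p/ stranded (only a nasal (/m/, /n/, or /ŋ/) is licensed in coda position; onsets are limited to one consonant).
Epenthesis after each stranded consonant: /ʔ/ → /ʔə/, /t/ → /tə/, /f/ → /fu/, /g/ → /gu/, /p/ → /pu/.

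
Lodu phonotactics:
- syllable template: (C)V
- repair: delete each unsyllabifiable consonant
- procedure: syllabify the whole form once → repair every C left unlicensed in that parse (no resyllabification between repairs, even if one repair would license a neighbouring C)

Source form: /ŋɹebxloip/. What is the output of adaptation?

ɹeloi

The consonants /ŋ/, /b/, /x/, /p/ cannot be parsed into a legal (C)V syllable (no codas are permitted; onsets are limited to one consonant).
Each unlicensed consonant is deleted: /ŋ/, /b/, /x/, /p/.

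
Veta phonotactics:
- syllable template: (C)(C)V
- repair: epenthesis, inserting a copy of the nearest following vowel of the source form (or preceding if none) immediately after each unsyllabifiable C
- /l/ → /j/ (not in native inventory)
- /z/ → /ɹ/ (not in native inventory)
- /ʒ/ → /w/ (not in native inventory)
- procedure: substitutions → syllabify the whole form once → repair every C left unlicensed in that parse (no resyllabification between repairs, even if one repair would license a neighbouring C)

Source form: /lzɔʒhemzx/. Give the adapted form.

Substitution: /l/ → /j/, /z/ → /ɹ/, /ʒ/ → /w/, giving /jɹɔwhemɹx/.
Under (C)(C)V, the unsyllabifiable consonants are /m/, /ɹ/, /x/ (no codas are permitted; onsets may contain at most 2 consonants).
Epenthesis after each stranded consonant: /m/ → /me/, /ɹ/ → /ɹe/, /x/ → /xe/.

jɹɔwhemeɹexe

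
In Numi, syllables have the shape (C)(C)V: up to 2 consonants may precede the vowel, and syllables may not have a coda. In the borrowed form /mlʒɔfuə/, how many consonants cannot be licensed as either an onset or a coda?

The consonants /m/ cannot be parsed into a legal (C)(C)V syllable (no codas are permitted; onsets may contain at most 2 consonants).

1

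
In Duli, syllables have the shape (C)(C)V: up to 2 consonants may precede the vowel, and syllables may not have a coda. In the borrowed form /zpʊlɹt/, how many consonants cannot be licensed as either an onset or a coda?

Syllabifying with onset maximization leaves /l/, /ɹ/, /t/ stranded (no codas are permitted; onsets may contain at most 2 consonants).

3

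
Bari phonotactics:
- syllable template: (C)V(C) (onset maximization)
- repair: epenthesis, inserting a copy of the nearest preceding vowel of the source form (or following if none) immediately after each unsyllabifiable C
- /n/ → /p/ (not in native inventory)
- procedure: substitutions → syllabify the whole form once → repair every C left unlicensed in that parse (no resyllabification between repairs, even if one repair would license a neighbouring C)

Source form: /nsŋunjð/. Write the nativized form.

Substitution: /n/ → /p/, giving /psŋupjð/.
The consonants /p/, /s/, /j/, /ð/ cannot be parsed into a legal (C)V(C) syllable (at most one coda consonant is licensed; onsets are limited to one consonant).
Inserting the epenthetic vowel yields /p/ → /pu/, /s/ → /su/, /j/ → /ju/, /ð/ → /ðu/.

pusuŋupjuðu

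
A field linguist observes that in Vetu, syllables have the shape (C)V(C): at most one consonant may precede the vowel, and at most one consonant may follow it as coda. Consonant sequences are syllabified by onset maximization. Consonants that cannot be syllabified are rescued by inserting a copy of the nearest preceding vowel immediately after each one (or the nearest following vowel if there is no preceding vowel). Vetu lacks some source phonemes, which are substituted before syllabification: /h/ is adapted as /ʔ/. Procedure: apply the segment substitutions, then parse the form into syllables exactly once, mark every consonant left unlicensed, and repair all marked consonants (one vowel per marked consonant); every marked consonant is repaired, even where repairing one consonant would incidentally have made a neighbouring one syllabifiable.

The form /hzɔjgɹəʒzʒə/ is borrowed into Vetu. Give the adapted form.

ʔɔzɔjgɔɹəʒzəʒə

Substitution: /h/ → /ʔ/, giving /ʔzɔjgɹəʒzʒə/.
Syllabifying with onset maximization leaves /ʔ/, /g/, /z/ stranded (at most one coda consonant is licensed; onsets are limited to one consonant).
Each unlicensed consonant becomes the onset of a new syllable: /ʔ/ → /ʔɔ/, /g/ → /gɔ/, /z/ → /zə/.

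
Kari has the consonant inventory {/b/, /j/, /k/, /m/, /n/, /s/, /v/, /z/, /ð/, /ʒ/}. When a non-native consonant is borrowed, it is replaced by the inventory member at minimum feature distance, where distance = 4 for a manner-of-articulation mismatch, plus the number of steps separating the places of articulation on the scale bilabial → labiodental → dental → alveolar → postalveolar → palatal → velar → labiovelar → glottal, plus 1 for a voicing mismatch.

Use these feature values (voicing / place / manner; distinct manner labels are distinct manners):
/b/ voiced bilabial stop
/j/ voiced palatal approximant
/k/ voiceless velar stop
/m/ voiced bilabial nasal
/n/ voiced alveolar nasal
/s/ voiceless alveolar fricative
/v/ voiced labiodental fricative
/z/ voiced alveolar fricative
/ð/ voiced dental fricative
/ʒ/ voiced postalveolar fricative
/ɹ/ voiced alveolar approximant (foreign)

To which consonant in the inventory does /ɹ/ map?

j

/j/ is closest: same manner (approximant), place distance 2 (alveolar→palatal), same voicing; total 2. Next closest is /n/ at distance 4.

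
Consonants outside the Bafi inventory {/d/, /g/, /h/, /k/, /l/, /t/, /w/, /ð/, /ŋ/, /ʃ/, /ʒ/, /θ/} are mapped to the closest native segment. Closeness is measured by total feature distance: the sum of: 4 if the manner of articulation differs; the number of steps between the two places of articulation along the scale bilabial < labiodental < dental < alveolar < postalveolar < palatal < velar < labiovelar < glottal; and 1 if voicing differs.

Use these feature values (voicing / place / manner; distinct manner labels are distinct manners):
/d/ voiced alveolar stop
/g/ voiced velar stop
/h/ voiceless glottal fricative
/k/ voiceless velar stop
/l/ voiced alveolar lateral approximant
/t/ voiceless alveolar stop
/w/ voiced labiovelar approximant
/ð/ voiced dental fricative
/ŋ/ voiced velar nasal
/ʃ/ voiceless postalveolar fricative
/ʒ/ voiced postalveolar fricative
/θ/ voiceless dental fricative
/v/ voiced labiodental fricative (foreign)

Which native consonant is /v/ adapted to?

ð

/ð/ is closest: same manner (fricative), place distance 1 (labiodental→dental), same voicing; total 1. Next closest is /θ/ at distance 2.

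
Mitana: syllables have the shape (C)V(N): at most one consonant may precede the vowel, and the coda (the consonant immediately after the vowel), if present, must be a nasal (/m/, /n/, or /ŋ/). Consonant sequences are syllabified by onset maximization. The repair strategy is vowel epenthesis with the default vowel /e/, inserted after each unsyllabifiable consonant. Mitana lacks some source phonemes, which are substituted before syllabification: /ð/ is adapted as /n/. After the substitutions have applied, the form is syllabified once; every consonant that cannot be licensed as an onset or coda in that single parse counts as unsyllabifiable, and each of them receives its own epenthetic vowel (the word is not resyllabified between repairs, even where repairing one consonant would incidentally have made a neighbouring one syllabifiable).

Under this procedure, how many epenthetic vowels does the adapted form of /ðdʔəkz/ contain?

4

After substitution the input is /ndʔəkz/.
The unsyllabifiable consonants are /n/, /d/, /k/, /z/; each receives one epenthetic vowel.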